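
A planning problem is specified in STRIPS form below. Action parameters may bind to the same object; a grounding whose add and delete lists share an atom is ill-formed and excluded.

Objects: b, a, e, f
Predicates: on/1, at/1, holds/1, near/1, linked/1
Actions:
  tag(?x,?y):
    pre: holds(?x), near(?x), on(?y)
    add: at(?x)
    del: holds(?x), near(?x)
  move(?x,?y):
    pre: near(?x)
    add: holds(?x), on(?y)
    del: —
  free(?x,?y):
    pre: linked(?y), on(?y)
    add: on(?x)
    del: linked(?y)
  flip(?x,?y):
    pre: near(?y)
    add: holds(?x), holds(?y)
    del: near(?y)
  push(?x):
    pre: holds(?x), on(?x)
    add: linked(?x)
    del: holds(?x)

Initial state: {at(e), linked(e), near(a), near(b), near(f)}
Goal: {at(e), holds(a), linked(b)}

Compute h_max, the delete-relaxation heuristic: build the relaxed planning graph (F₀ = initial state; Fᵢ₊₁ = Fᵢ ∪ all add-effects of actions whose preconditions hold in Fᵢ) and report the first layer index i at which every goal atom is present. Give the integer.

F0 = init (5 atoms)
F1 = F0 ∪ {holds(a), holds(b), holds(e), holds(f), on(a), on(b), on(e), on(f)}  (13 atoms)
F2 = F1 ∪ {at(a), at(b), at(f), linked(a), linked(b), linked(f)}  (19 atoms)
goal ⊆ F2  ⇒  h_max = 2

2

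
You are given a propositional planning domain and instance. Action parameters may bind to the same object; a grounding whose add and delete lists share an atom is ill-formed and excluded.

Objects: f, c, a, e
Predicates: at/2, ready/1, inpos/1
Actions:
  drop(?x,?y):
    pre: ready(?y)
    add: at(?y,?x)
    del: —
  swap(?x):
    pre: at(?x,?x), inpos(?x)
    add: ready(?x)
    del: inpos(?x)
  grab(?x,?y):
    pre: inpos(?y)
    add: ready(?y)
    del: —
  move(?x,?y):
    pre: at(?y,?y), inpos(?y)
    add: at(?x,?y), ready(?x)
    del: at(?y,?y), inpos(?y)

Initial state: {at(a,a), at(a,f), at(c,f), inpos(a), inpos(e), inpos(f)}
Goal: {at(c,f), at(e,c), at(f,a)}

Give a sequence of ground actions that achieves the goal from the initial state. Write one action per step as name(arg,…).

grab(f,e); drop(c,e); move(f,a)

1. grab(f,e)  →  {at(a,a), at(a,f), at(c,f), inpos(a), inpos(e), inpos(f), ready(e)}
2. drop(c,e)  →  {at(a,a), at(a,f), at(c,f), at(e,c), inpos(a), inpos(e), inpos(f), ready(e)}
3. move(f,a)  →  {at(a,f), at(c,f), at(e,c), at(f,a), inpos(e), inpos(f), ready(e), ready(f)}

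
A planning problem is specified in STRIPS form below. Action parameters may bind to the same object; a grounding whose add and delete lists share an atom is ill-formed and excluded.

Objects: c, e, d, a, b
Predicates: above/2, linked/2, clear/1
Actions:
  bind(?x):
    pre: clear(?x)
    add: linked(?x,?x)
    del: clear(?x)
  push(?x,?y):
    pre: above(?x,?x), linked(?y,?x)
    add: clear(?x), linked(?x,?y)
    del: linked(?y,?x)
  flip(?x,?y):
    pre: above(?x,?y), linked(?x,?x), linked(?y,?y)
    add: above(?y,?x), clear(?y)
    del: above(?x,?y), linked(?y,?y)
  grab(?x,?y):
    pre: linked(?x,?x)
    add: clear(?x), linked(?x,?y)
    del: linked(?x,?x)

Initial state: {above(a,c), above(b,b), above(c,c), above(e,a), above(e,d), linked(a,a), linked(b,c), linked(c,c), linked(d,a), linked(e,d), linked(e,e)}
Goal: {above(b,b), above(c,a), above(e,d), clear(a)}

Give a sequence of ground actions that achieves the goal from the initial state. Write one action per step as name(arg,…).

1. flip(a,c)  →  {above(b,b), above(c,a), above(c,c), above(e,a), above(e,d), clear(c), linked(a,a), linked(b,c), linked(d,a), linked(e,d), linked(e,e)}
2. flip(e,a)  →  {above(a,e), above(b,b), above(c,a), above(c,c), above(e,d), clear(a), clear(c), linked(b,c), linked(d,a), linked(e,d), linked(e,e)}

flip(a,c); flip(e,a)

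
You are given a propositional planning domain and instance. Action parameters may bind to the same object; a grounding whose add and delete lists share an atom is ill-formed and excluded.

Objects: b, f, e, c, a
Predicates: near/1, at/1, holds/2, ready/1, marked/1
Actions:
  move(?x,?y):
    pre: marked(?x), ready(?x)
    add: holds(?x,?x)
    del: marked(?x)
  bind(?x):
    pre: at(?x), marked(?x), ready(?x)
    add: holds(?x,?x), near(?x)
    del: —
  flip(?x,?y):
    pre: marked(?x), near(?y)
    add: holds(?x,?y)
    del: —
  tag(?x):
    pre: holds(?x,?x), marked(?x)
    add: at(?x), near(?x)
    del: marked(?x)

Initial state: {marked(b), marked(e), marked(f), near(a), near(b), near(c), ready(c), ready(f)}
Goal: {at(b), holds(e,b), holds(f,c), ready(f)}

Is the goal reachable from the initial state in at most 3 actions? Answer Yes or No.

No

1. flip(b,b)  →  {holds(b,b), marked(b), marked(e), marked(f), near(a), near(b), near(c), ready(c), ready(f)}
2. flip(f,c)  →  {holds(b,b), holds(f,c), marked(b), marked(e), marked(f), near(a), near(b), near(c), ready(c), ready(f)}
3. flip(e,b)  →  {holds(b,b), holds(e,b), holds(f,c), marked(b), marked(e), marked(f), near(a), near(b), near(c), ready(c), ready(f)}
4. tag(b)  →  {at(b), holds(b,b), holds(e,b), holds(f,c), marked(e), marked(f), near(a), near(b), near(c), ready(c), ready(f)}
optimal plan length = 4; 4 > 3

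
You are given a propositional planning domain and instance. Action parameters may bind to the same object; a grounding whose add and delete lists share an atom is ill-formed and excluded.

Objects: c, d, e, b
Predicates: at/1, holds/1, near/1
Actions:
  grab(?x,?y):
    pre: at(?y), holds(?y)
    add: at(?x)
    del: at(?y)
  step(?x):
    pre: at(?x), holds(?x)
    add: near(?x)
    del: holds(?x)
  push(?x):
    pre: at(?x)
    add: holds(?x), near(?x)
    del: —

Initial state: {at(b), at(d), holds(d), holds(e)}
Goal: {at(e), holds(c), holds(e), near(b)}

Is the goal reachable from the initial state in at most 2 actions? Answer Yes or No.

1. grab(c,d)  →  {at(b), at(c), holds(d), holds(e)}
2. push(c)  →  {at(b), at(c), holds(c), holds(d), holds(e), near(c)}
3. grab(e,c)  →  {at(b), at(e), holds(c), holds(d), holds(e), near(c)}
4. push(b)  →  {at(b), at(e), holds(b), holds(c), holds(d), holds(e), near(b), near(c)}
optimal plan length = 4; 4 > 2

No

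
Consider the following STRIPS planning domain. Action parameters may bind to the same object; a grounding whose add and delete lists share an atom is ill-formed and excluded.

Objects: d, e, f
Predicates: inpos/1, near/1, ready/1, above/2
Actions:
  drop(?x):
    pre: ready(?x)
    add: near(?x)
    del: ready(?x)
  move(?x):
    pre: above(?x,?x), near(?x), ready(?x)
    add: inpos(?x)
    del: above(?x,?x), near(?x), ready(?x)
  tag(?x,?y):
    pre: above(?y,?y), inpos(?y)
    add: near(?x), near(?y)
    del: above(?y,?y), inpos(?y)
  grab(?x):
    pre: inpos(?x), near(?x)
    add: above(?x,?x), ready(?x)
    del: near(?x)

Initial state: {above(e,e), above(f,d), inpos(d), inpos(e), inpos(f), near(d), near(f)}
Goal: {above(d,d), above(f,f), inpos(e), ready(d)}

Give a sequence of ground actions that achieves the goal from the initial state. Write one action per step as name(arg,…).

1. grab(d)  →  {above(d,d), above(e,e), above(f,d), inpos(d), inpos(e), inpos(f), near(f), ready(d)}
2. grab(f)  →  {above(d,d), above(e,e), above(f,d), above(f,f), inpos(d), inpos(e), inpos(f), ready(d), ready(f)}

grab(d); grab(f)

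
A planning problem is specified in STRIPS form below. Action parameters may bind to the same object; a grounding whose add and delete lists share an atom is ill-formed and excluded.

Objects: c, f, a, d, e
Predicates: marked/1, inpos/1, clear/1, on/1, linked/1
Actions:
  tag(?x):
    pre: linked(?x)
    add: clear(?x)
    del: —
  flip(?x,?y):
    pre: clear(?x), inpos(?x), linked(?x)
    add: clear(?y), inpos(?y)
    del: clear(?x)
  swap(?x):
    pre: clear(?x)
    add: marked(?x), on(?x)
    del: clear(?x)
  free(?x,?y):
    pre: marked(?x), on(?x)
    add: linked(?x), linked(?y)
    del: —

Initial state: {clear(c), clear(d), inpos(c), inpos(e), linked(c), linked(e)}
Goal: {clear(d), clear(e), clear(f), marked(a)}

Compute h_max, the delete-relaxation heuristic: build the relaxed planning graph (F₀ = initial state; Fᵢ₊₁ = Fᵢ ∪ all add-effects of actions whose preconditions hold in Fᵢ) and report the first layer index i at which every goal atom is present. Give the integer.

2

F0 = init (6 atoms)
F1 = F0 ∪ {clear(a), clear(e), clear(f), inpos(a), inpos(d), inpos(f), marked(c), marked(d), on(c), on(d)}  (16 atoms)
F2 = F1 ∪ {linked(a), linked(d), linked(f), marked(a), marked(e), marked(f), on(a), on(e), on(f)}  (25 atoms)
goal ⊆ F2  ⇒  h_max = 2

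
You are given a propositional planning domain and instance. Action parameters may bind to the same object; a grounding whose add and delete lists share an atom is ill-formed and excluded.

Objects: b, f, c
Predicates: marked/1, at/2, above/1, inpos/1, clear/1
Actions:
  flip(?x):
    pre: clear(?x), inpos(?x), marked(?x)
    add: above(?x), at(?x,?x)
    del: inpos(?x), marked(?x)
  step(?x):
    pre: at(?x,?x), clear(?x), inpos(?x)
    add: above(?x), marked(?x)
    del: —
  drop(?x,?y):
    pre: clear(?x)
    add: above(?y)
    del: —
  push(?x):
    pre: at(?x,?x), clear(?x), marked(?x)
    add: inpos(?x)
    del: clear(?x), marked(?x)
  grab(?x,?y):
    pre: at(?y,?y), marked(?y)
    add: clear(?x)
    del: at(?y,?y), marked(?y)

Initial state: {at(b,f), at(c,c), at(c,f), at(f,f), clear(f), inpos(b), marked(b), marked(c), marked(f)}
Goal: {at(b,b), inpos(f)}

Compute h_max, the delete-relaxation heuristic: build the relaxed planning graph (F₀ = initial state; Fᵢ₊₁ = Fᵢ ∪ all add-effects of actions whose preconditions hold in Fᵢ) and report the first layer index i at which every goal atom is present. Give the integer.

F0 = init (9 atoms)
F1 = F0 ∪ {above(b), above(c), above(f), clear(b), clear(c), inpos(f)}  (15 atoms)
F2 = F1 ∪ {at(b,b), inpos(c)}  (17 atoms)
goal ⊆ F2  ⇒  h_max = 2

2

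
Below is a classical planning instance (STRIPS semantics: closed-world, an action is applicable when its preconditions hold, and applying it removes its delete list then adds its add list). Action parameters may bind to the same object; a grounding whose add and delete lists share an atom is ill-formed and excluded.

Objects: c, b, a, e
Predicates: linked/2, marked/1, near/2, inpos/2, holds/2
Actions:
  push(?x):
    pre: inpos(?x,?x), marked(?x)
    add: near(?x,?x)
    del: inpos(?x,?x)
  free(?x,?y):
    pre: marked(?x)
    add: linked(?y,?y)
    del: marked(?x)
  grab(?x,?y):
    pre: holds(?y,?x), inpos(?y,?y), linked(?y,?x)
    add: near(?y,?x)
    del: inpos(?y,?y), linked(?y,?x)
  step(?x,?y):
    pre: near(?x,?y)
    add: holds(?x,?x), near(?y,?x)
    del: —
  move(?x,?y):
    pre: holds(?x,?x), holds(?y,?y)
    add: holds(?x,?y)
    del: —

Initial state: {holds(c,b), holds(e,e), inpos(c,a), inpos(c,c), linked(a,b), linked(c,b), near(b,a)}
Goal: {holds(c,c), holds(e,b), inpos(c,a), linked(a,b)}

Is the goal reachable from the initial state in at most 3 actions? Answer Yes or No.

No

1. grab(b,c)  →  {holds(c,b), holds(e,e), inpos(c,a), linked(a,b), near(b,a), near(c,b)}
2. step(c,b)  →  {holds(c,b), holds(c,c), holds(e,e), inpos(c,a), linked(a,b), near(b,a), near(b,c), near(c,b)}
3. step(b,c)  →  {holds(b,b), holds(c,b), holds(c,c), holds(e,e), inpos(c,a), linked(a,b), near(b,a), near(b,c), near(c,b)}
4. move(e,b)  →  {holds(b,b), holds(c,b), holds(c,c), holds(e,b), holds(e,e), inpos(c,a), linked(a,b), near(b,a), near(b,c), near(c,b)}
optimal plan length = 4; 4 > 3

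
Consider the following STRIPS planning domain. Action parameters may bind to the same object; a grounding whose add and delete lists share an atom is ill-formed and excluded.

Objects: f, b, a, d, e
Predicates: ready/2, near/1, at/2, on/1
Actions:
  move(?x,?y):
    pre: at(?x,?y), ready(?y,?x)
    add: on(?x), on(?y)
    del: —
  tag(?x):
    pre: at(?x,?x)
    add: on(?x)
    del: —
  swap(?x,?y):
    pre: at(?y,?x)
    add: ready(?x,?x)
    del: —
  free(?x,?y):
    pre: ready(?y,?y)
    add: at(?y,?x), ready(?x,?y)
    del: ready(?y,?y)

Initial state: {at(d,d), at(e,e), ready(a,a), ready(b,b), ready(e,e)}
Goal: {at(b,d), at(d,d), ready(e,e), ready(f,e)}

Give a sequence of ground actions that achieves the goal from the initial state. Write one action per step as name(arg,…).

free(f,e); swap(e,e); free(d,b)

1. free(f,e)  →  {at(d,d), at(e,e), at(e,f), ready(a,a), ready(b,b), ready(f,e)}
2. swap(e,e)  →  {at(d,d), at(e,e), at(e,f), ready(a,a), ready(b,b), ready(e,e), ready(f,e)}
3. free(d,b)  →  {at(b,d), at(d,d), at(e,e), at(e,f), ready(a,a), ready(d,b), ready(e,e), ready(f,e)}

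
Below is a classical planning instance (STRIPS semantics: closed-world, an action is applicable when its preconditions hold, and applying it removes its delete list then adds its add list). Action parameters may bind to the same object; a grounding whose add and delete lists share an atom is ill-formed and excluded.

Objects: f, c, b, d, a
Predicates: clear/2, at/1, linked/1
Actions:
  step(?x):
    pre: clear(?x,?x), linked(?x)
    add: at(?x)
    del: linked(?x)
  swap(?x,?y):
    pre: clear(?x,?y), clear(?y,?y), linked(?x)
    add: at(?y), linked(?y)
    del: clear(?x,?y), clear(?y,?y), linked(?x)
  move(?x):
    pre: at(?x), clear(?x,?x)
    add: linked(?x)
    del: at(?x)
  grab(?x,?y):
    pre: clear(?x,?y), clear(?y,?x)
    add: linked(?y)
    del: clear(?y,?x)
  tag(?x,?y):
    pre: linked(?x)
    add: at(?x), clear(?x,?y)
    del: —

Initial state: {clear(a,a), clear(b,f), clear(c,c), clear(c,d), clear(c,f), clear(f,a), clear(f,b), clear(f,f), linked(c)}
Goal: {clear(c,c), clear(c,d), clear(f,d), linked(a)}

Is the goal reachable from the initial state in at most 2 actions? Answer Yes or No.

No

1. swap(c,f)  →  {at(f), clear(a,a), clear(b,f), clear(c,c), clear(c,d), clear(f,a), clear(f,b), linked(f)}
2. grab(a,a)  →  {at(f), clear(b,f), clear(c,c), clear(c,d), clear(f,a), clear(f,b), linked(a), linked(f)}
3. tag(f,d)  →  {at(f), clear(b,f), clear(c,c), clear(c,d), clear(f,a), clear(f,b), clear(f,d), linked(a), linked(f)}
optimal plan length = 3; 3 > 2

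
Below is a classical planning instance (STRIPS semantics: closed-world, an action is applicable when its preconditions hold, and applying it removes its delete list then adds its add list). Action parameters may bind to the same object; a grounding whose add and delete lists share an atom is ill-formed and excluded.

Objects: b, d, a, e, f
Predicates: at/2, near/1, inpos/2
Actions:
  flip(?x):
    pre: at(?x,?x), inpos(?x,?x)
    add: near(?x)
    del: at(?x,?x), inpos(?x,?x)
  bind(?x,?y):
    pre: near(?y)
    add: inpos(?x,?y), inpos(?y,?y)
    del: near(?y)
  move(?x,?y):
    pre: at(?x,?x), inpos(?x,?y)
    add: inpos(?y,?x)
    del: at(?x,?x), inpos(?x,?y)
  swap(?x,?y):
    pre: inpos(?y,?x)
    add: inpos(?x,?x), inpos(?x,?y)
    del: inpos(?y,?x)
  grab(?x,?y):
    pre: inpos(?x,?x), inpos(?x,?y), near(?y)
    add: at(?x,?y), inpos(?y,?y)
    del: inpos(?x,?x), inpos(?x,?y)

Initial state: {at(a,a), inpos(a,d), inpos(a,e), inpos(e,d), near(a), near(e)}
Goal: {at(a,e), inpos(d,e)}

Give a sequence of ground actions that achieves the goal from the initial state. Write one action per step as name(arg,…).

1. bind(b,a)  →  {at(a,a), inpos(a,a), inpos(a,d), inpos(a,e), inpos(b,a), inpos(e,d), near(e)}
2. swap(d,e)  →  {at(a,a), inpos(a,a), inpos(a,d), inpos(a,e), inpos(b,a), inpos(d,d), inpos(d,e), near(e)}
3. grab(a,e)  →  {at(a,a), at(a,e), inpos(a,d), inpos(b,a), inpos(d,d), inpos(d,e), inpos(e,e), near(e)}

bind(b,a); swap(d,e); grab(a,e)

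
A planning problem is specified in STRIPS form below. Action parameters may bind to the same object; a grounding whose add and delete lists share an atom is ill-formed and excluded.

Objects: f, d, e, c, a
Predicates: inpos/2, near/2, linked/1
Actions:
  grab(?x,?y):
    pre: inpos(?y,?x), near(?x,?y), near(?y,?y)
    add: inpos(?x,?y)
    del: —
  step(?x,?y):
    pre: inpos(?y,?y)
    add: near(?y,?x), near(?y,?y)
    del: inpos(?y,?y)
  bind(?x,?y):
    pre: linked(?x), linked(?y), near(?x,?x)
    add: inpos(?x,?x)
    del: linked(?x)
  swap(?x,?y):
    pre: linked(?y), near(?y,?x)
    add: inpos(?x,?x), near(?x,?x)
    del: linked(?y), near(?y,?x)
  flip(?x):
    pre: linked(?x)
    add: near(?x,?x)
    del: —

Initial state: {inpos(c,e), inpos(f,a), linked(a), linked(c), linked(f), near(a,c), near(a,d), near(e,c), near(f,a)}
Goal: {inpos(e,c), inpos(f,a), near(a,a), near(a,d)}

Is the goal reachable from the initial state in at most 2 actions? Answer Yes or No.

No

1. swap(c,a)  →  {inpos(c,c), inpos(c,e), inpos(f,a), linked(c), linked(f), near(a,d), near(c,c), near(e,c), near(f,a)}
2. grab(e,c)  →  {inpos(c,c), inpos(c,e), inpos(e,c), inpos(f,a), linked(c), linked(f), near(a,d), near(c,c), near(e,c), near(f,a)}
3. swap(a,f)  →  {inpos(a,a), inpos(c,c), inpos(c,e), inpos(e,c), inpos(f,a), linked(c), near(a,a), near(a,d), near(c,c), near(e,c)}
optimal plan length = 3; 3 > 2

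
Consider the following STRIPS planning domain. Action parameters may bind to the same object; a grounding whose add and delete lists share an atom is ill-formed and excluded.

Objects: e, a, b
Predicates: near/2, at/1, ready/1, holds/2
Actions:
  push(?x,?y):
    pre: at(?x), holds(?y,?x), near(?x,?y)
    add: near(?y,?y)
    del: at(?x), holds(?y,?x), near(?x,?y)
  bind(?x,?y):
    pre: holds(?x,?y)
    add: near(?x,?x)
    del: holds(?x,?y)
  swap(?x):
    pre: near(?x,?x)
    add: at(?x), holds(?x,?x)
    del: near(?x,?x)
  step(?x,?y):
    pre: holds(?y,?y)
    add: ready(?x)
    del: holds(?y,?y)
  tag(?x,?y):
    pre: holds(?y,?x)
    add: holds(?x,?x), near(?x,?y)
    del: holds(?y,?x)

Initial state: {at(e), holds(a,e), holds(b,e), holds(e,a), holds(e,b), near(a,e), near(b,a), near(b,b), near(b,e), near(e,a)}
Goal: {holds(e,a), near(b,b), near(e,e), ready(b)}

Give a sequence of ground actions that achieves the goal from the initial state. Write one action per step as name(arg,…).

1. bind(e,b)  →  {at(e), holds(a,e), holds(b,e), holds(e,a), near(a,e), near(b,a), near(b,b), near(b,e), near(e,a), near(e,e)}
2. tag(e,a)  →  {at(e), holds(b,e), holds(e,a), holds(e,e), near(a,e), near(b,a), near(b,b), near(b,e), near(e,a), near(e,e)}
3. step(b,e)  →  {at(e), holds(b,e), holds(e,a), near(a,e), near(b,a), near(b,b), near(b,e), near(e,a), near(e,e), ready(b)}

bind(e,b); tag(e,a); step(b,e)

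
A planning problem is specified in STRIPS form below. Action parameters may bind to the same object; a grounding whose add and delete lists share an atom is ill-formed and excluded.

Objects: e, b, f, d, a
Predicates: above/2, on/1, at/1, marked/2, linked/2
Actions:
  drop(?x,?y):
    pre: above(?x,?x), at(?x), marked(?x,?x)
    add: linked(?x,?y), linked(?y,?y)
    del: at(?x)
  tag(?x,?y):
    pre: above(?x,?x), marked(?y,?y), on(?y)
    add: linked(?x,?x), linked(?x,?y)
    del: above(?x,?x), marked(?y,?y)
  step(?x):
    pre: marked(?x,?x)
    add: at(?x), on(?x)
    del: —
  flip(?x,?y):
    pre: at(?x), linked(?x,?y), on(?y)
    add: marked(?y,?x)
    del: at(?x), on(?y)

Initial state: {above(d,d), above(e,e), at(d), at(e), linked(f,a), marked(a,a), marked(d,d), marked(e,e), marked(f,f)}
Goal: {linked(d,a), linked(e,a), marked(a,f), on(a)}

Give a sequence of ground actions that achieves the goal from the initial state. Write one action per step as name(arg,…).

1. drop(e,a)  →  {above(d,d), above(e,e), at(d), linked(a,a), linked(e,a), linked(f,a), marked(a,a), marked(d,d), marked(e,e), marked(f,f)}
2. drop(d,a)  →  {above(d,d), above(e,e), linked(a,a), linked(d,a), linked(e,a), linked(f,a), marked(a,a), marked(d,d), marked(e,e), marked(f,f)}
3. step(f)  →  {above(d,d), above(e,e), at(f), linked(a,a), linked(d,a), linked(e,a), linked(f,a), marked(a,a), marked(d,d), marked(e,e), marked(f,f), on(f)}
4. step(a)  →  {above(d,d), above(e,e), at(a), at(f), linked(a,a), linked(d,a), linked(e,a), linked(f,a), marked(a,a), marked(d,d), marked(e,e), marked(f,f), on(a), on(f)}
5. flip(f,a)  →  {above(d,d), above(e,e), at(a), linked(a,a), linked(d,a), linked(e,a), linked(f,a), marked(a,a), marked(a,f), marked(d,d), marked(e,e), marked(f,f), on(f)}
6. step(a)  →  {above(d,d), above(e,e), at(a), linked(a,a), linked(d,a), linked(e,a), linked(f,a), marked(a,a), marked(a,f), marked(d,d), marked(e,e), marked(f,f), on(a), on(f)}

drop(e,a); drop(d,a); step(f); step(a); flip(f,a); step(a)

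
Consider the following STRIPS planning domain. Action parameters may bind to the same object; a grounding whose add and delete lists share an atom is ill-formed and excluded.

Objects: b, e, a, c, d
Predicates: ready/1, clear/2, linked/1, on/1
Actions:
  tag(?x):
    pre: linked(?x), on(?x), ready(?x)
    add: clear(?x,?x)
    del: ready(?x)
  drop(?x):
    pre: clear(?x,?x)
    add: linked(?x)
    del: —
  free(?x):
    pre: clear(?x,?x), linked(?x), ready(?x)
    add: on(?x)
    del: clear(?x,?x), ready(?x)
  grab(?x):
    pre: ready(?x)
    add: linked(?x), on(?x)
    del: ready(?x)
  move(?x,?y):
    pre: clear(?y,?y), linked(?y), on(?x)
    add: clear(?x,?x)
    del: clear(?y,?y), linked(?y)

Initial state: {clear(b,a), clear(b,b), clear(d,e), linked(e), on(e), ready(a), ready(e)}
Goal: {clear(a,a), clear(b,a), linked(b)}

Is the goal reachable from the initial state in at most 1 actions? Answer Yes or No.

No

1. tag(e)  →  {clear(b,a), clear(b,b), clear(d,e), clear(e,e), linked(e), on(e), ready(a)}
2. drop(b)  →  {clear(b,a), clear(b,b), clear(d,e), clear(e,e), linked(b), linked(e), on(e), ready(a)}
3. grab(a)  →  {clear(b,a), clear(b,b), clear(d,e), clear(e,e), linked(a), linked(b), linked(e), on(a), on(e)}
4. move(a,e)  →  {clear(a,a), clear(b,a), clear(b,b), clear(d,e), linked(a), linked(b), on(a), on(e)}
optimal plan length = 4; 4 > 1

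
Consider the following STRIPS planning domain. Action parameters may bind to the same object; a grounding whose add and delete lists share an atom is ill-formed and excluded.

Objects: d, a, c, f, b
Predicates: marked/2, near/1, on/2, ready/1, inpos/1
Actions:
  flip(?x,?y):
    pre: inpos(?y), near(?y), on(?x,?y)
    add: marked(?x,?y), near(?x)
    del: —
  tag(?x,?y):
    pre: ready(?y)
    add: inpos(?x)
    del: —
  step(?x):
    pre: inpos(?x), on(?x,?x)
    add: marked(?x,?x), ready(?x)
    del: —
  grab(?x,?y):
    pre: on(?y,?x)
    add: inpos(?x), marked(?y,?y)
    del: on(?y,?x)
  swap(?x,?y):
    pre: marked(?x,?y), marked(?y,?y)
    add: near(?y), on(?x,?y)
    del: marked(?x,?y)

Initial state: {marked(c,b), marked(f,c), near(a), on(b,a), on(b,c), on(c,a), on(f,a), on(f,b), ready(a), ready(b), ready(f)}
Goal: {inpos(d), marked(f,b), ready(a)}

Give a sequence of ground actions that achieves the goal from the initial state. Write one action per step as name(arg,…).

1. tag(d,a)  →  {inpos(d), marked(c,b), marked(f,c), near(a), on(b,a), on(b,c), on(c,a), on(f,a), on(f,b), ready(a), ready(b), ready(f)}
2. tag(a,a)  →  {inpos(a), inpos(d), marked(c,b), marked(f,c), near(a), on(b,a), on(b,c), on(c,a), on(f,a), on(f,b), ready(a), ready(b), ready(f)}
3. flip(b,a)  →  {inpos(a), inpos(d), marked(b,a), marked(c,b), marked(f,c), near(a), near(b), on(b,a), on(b,c), on(c,a), on(f,a), on(f,b), ready(a), ready(b), ready(f)}
4. tag(b,a)  →  {inpos(a), inpos(b), inpos(d), marked(b,a), marked(c,b), marked(f,c), near(a), near(b), on(b,a), on(b,c), on(c,a), on(f,a), on(f,b), ready(a), ready(b), ready(f)}
5. flip(f,b)  →  {inpos(a), inpos(b), inpos(d), marked(b,a), marked(c,b), marked(f,b), marked(f,c), near(a), near(b), near(f), on(b,a), on(b,c), on(c,a), on(f,a), on(f,b), ready(a), ready(b), ready(f)}

tag(d,a); tag(a,a); flip(b,a); tag(b,a); flip(f,b)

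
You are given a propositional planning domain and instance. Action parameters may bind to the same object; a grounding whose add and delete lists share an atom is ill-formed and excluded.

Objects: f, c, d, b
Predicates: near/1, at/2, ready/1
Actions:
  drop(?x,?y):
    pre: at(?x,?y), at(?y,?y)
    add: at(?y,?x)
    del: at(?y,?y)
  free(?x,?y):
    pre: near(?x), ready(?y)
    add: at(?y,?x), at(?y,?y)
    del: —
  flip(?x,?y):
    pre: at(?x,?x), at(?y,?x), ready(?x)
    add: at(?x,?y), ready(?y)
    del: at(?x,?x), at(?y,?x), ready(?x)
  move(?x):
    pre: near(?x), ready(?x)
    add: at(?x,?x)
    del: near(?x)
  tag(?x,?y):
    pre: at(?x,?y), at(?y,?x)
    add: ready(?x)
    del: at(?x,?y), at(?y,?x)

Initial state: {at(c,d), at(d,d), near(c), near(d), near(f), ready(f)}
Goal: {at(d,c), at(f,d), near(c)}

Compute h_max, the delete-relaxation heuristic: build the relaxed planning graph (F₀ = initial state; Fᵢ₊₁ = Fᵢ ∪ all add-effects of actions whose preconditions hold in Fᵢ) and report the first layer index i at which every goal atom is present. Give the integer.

1

F0 = init (6 atoms)
F1 = F0 ∪ {at(d,c), at(f,c), at(f,d), at(f,f), ready(d)}  (11 atoms)
goal ⊆ F1  ⇒  h_max = 1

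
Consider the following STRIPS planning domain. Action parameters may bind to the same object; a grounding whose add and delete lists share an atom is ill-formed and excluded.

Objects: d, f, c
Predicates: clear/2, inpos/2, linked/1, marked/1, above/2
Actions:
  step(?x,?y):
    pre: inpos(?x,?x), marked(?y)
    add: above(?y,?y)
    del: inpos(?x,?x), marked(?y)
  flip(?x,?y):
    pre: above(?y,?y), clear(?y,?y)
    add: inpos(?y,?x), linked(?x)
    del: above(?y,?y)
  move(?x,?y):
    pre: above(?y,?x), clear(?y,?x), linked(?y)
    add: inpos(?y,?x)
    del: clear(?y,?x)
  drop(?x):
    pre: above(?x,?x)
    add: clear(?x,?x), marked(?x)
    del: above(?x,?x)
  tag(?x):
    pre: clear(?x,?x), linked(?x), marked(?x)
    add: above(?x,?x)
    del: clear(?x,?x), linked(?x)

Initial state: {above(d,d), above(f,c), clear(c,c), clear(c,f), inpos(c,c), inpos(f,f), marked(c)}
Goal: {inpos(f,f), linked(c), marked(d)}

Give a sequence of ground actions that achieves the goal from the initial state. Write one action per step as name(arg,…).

1. step(c,c)  →  {above(c,c), above(d,d), above(f,c), clear(c,c), clear(c,f), inpos(f,f)}
2. flip(c,c)  →  {above(d,d), above(f,c), clear(c,c), clear(c,f), inpos(c,c), inpos(f,f), linked(c)}
3. drop(d)  →  {above(f,c), clear(c,c), clear(c,f), clear(d,d), inpos(c,c), inpos(f,f), linked(c), marked(d)}

step(c,c); flip(c,c); drop(d)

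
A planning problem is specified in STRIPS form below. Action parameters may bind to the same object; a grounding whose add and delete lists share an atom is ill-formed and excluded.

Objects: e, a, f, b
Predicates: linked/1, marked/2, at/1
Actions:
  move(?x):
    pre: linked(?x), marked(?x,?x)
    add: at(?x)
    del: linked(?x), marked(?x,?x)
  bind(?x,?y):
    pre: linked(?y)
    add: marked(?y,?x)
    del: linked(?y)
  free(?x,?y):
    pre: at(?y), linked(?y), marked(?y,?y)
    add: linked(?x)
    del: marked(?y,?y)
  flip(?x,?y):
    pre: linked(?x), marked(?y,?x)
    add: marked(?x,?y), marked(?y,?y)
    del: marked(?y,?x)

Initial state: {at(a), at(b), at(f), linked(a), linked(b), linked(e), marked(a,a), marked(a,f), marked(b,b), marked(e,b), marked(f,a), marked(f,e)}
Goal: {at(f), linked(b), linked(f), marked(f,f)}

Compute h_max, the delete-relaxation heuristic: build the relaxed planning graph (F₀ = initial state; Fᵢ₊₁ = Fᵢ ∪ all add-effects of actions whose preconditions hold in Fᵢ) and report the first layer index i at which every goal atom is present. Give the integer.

1

F0 = init (12 atoms)
F1 = F0 ∪ {linked(f), marked(a,b), marked(a,e), marked(b,a), marked(b,e), marked(b,f), marked(e,a), marked(e,e), marked(e,f), marked(f,f)}  (22 atoms)
goal ⊆ F1  ⇒  h_max = 1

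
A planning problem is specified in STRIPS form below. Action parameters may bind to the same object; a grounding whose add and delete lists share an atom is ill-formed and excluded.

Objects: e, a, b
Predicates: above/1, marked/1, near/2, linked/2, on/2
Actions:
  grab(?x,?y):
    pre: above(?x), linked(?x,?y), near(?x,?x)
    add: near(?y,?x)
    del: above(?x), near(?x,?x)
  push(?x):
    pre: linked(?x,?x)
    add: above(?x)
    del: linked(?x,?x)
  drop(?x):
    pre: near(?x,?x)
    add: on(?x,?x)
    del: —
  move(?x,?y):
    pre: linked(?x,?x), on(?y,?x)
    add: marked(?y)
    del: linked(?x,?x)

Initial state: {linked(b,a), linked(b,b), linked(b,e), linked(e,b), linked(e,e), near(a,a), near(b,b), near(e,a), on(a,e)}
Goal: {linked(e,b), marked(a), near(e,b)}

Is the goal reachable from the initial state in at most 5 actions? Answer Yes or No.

1. push(b)  →  {above(b), linked(b,a), linked(b,e), linked(e,b), linked(e,e), near(a,a), near(b,b), near(e,a), on(a,e)}
2. grab(b,e)  →  {linked(b,a), linked(b,e), linked(e,b), linked(e,e), near(a,a), near(e,a), near(e,b), on(a,e)}
3. move(e,a)  →  {linked(b,a), linked(b,e), linked(e,b), marked(a), near(a,a), near(e,a), near(e,b), on(a,e)}
optimal plan length = 3; 3 ≤ 5

Yes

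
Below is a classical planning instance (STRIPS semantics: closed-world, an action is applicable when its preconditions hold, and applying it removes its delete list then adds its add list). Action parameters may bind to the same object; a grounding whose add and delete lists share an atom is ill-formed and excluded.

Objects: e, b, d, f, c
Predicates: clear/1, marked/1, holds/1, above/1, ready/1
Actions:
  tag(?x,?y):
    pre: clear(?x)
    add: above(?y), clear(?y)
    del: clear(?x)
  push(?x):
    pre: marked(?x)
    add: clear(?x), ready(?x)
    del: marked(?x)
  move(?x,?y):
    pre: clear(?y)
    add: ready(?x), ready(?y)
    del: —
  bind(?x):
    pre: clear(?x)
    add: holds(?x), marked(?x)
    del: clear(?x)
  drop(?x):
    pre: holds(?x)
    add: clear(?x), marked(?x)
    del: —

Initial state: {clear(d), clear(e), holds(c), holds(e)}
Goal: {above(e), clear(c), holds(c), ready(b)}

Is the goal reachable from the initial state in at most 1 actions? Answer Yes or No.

1. tag(e,c)  →  {above(c), clear(c), clear(d), holds(c), holds(e)}
2. tag(d,e)  →  {above(c), above(e), clear(c), clear(e), holds(c), holds(e)}
3. move(b,e)  →  {above(c), above(e), clear(c), clear(e), holds(c), holds(e), ready(b), ready(e)}
optimal plan length = 3; 3 > 1

No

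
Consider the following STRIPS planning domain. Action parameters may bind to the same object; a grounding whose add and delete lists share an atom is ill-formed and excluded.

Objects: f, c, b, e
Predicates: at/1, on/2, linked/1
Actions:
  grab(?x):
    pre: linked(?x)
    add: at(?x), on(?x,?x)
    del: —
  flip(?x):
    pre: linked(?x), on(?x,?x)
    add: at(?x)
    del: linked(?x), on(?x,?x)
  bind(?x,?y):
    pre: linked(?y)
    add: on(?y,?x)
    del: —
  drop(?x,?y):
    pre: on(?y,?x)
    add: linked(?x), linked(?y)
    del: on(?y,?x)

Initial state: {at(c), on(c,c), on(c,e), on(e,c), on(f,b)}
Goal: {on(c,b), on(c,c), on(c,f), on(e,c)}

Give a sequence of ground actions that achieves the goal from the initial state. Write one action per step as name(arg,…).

drop(e,c); bind(f,c); bind(b,c)

1. drop(e,c)  →  {at(c), linked(c), linked(e), on(c,c), on(e,c), on(f,b)}
2. bind(f,c)  →  {at(c), linked(c), linked(e), on(c,c), on(c,f), on(e,c), on(f,b)}
3. bind(b,c)  →  {at(c), linked(c), linked(e), on(c,b), on(c,c), on(c,f), on(e,c), on(f,b)}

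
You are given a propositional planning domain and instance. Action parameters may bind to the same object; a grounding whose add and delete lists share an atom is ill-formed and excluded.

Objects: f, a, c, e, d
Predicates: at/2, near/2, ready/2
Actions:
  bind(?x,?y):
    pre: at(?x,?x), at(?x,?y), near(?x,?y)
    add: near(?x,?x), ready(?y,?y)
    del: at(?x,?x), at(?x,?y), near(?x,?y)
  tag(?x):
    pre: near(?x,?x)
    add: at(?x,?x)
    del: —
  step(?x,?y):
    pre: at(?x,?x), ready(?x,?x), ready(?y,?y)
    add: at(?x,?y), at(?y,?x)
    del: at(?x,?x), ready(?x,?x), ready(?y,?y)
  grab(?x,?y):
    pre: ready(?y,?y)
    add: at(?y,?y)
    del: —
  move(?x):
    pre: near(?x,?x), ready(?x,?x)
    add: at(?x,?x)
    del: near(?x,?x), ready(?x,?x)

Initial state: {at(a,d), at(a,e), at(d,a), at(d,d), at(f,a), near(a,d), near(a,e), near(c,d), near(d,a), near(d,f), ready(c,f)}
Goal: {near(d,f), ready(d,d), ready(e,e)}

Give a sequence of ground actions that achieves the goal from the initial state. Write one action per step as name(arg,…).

bind(d,a); grab(f,a); bind(a,e); tag(a); bind(a,d)

1. bind(d,a)  →  {at(a,d), at(a,e), at(f,a), near(a,d), near(a,e), near(c,d), near(d,d), near(d,f), ready(a,a), ready(c,f)}
2. grab(f,a)  →  {at(a,a), at(a,d), at(a,e), at(f,a), near(a,d), near(a,e), near(c,d), near(d,d), near(d,f), ready(a,a), ready(c,f)}
3. bind(a,e)  →  {at(a,d), at(f,a), near(a,a), near(a,d), near(c,d), near(d,d), near(d,f), ready(a,a), ready(c,f), ready(e,e)}
4. tag(a)  →  {at(a,a), at(a,d), at(f,a), near(a,a), near(a,d), near(c,d), near(d,d), near(d,f), ready(a,a), ready(c,f), ready(e,e)}
5. bind(a,d)  →  {at(f,a), near(a,a), near(c,d), near(d,d), near(d,f), ready(a,a), ready(c,f), ready(d,d), ready(e,e)}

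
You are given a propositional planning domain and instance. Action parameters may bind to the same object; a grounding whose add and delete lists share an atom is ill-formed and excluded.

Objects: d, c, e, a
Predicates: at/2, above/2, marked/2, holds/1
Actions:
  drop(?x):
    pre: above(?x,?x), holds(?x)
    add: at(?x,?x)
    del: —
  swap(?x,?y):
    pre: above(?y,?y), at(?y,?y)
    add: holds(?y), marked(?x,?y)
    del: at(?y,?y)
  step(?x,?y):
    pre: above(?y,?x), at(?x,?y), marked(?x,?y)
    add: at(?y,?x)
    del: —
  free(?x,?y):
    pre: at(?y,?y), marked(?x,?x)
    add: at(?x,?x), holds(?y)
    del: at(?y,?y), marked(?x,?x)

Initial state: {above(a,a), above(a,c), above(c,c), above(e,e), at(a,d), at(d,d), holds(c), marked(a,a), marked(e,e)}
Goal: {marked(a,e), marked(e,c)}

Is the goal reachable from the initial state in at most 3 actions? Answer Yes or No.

No

1. drop(c)  →  {above(a,a), above(a,c), above(c,c), above(e,e), at(a,d), at(c,c), at(d,d), holds(c), marked(a,a), marked(e,e)}
2. swap(e,c)  →  {above(a,a), above(a,c), above(c,c), above(e,e), at(a,d), at(d,d), holds(c), marked(a,a), marked(e,c), marked(e,e)}
3. free(e,d)  →  {above(a,a), above(a,c), above(c,c), above(e,e), at(a,d), at(e,e), holds(c), holds(d), marked(a,a), marked(e,c)}
4. swap(a,e)  →  {above(a,a), above(a,c), above(c,c), above(e,e), at(a,d), holds(c), holds(d), holds(e), marked(a,a), marked(a,e), marked(e,c)}
optimal plan length = 4; 4 > 3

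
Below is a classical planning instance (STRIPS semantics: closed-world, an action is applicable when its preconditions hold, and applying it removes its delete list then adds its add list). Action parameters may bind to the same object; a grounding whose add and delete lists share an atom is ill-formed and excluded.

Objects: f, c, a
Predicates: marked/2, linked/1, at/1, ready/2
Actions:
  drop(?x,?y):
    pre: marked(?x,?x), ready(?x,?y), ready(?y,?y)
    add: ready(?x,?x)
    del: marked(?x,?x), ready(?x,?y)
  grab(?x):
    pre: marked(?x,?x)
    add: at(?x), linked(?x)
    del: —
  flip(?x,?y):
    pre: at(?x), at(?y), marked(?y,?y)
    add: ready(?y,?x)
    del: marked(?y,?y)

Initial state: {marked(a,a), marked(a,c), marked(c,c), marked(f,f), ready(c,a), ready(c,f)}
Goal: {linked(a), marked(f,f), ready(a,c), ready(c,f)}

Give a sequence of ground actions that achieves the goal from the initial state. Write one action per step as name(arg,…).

1. grab(c)  →  {at(c), linked(c), marked(a,a), marked(a,c), marked(c,c), marked(f,f), ready(c,a), ready(c,f)}
2. grab(a)  →  {at(a), at(c), linked(a), linked(c), marked(a,a), marked(a,c), marked(c,c), marked(f,f), ready(c,a), ready(c,f)}
3. flip(c,a)  →  {at(a), at(c), linked(a), linked(c), marked(a,c), marked(c,c), marked(f,f), ready(a,c), ready(c,a), ready(c,f)}

grab(c); grab(a); flip(c,a)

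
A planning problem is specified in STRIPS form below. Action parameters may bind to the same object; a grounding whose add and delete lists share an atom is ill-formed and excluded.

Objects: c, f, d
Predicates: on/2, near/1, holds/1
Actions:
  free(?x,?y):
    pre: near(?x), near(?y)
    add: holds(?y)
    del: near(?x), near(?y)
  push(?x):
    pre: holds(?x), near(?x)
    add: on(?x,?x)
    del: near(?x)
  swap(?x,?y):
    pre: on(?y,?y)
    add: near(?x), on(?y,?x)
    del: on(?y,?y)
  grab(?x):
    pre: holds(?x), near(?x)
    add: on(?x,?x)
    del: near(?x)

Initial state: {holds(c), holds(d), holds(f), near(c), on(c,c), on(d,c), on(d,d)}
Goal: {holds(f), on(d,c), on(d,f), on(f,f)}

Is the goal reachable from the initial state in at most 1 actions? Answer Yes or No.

No

1. swap(f,d)  →  {holds(c), holds(d), holds(f), near(c), near(f), on(c,c), on(d,c), on(d,f)}
2. push(f)  →  {holds(c), holds(d), holds(f), near(c), on(c,c), on(d,c), on(d,f), on(f,f)}
optimal plan length = 2; 2 > 1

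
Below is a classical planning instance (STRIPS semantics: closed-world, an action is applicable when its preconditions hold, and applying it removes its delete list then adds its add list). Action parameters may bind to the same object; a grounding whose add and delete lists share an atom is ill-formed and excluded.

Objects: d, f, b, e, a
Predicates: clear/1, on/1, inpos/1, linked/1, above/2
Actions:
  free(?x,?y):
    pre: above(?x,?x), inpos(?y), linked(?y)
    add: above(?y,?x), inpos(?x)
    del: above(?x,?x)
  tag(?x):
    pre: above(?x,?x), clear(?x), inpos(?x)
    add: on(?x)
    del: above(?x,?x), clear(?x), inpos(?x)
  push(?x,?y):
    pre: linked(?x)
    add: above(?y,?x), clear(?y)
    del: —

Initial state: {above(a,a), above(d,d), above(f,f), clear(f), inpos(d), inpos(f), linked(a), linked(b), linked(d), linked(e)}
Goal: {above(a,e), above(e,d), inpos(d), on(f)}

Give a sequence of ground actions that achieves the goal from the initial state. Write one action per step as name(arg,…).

tag(f); push(d,e); push(e,a)

1. tag(f)  →  {above(a,a), above(d,d), inpos(d), linked(a), linked(b), linked(d), linked(e), on(f)}
2. push(d,e)  →  {above(a,a), above(d,d), above(e,d), clear(e), inpos(d), linked(a), linked(b), linked(d), linked(e), on(f)}
3. push(e,a)  →  {above(a,a), above(a,e), above(d,d), above(e,d), clear(a), clear(e), inpos(d), linked(a), linked(b), linked(d), linked(e), on(f)}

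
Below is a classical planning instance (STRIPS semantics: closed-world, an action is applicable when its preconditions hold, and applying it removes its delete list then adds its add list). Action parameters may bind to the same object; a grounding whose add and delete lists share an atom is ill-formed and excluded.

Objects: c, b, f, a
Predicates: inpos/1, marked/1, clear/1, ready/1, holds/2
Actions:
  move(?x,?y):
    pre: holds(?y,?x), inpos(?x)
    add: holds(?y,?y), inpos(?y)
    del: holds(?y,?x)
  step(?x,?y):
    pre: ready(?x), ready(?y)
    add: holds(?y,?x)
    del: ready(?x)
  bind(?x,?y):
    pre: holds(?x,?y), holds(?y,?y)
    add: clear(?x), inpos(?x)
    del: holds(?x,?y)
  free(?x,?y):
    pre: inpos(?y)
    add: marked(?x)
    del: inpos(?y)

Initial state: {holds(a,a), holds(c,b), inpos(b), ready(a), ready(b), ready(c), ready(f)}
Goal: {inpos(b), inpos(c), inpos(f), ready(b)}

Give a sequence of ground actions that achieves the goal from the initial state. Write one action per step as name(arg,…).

move(b,c); step(c,f); move(c,f)

1. move(b,c)  →  {holds(a,a), holds(c,c), inpos(b), inpos(c), ready(a), ready(b), ready(c), ready(f)}
2. step(c,f)  →  {holds(a,a), holds(c,c), holds(f,c), inpos(b), inpos(c), ready(a), ready(b), ready(f)}
3. move(c,f)  →  {holds(a,a), holds(c,c), holds(f,f), inpos(b), inpos(c), inpos(f), ready(a), ready(b), ready(f)}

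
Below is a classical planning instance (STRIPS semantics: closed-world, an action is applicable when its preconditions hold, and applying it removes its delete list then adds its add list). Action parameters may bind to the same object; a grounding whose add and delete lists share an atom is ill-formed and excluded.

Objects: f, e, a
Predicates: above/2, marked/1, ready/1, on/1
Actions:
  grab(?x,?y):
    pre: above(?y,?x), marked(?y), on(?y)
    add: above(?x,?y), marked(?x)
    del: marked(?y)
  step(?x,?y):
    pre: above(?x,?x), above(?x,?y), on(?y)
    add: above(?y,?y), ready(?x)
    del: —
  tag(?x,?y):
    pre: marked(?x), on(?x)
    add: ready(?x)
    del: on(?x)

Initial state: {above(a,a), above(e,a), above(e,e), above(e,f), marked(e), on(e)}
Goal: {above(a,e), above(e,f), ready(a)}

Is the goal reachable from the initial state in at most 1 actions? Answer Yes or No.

No

1. grab(a,e)  →  {above(a,a), above(a,e), above(e,a), above(e,e), above(e,f), marked(a), on(e)}
2. step(a,e)  →  {above(a,a), above(a,e), above(e,a), above(e,e), above(e,f), marked(a), on(e), ready(a)}
optimal plan length = 2; 2 > 1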